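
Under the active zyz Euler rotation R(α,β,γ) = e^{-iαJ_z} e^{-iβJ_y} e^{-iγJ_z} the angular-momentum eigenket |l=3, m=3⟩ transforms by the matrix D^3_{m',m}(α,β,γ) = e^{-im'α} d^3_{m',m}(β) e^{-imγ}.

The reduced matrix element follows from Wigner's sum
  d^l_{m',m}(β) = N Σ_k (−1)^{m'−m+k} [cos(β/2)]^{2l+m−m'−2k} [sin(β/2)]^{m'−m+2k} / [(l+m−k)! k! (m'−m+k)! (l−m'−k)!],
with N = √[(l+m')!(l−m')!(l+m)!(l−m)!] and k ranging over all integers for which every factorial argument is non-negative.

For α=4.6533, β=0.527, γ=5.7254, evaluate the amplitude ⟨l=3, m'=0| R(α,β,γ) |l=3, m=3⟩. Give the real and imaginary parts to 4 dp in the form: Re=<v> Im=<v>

Re=-0.0073 Im=0.0707

D^3_{0,3}(4.6533,0.527,5.7254) = e^{-i·0·4.6533}·d^3_{0,3}(0.527)·e^{-i·3·5.7254}. Compute d first:
With c≡cos(β/2)=0.965484 and s≡sin(β/2)=0.260461, N=[6·6·720·1]^{1/2}=160.996894
k: max(0,(3)−(0))=3 … min(3+(3),3−(0))=3
  k=3: (−1)^0·160.9969/(36)·0.9655^3·0.2605^3 = +0.071118
d^3_{0,3}(0.527) = +0.071118
Attach z-rotation phases: D = e^{-i(0)(4.6533)}·(+0.071118)·e^{-i(3)(5.7254)} = -0.007281+0.070744i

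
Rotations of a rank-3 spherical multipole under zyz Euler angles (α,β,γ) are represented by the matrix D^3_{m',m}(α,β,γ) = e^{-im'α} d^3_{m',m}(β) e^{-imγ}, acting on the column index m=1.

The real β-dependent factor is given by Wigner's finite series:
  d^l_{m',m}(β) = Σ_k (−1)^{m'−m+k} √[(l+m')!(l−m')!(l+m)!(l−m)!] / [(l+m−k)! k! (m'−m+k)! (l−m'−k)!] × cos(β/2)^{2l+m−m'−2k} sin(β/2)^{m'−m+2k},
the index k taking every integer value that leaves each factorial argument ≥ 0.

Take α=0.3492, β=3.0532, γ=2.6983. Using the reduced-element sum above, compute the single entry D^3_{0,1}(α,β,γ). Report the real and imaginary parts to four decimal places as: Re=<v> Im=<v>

First d^3_{0,1}(β=3.0532), then the phase factors e^{-i(0)α} and e^{-i(1)γ}:
With c≡cos(β/2)=0.044182 and s≡sin(β/2)=0.999024, N=[6·6·24·2]^{1/2}=41.569219
The bounds max(0,m−m')=1 and min(l+m,l−m')=3 give 3 terms
  k=1: (−1)^0·41.5692/(12)·0.0442^5·0.9990^1 = +0.000001
  k=2: (−1)^1·41.5692/(4)·0.0442^3·0.9990^3 = -0.000894
  k=3: (−1)^2·41.5692/(12)·0.0442^1·0.9990^5 = +0.152305
d^3_{0,1}(3.0532) = +0.000001 -0.000894 +0.152305 = +0.151412
Attach z-rotation phases: D = e^{-i(0)(0.3492)}·(+0.151412)·e^{-i(1)(2.6983)} = -0.136777-0.064943i

Re=-0.1368 Im=-0.0649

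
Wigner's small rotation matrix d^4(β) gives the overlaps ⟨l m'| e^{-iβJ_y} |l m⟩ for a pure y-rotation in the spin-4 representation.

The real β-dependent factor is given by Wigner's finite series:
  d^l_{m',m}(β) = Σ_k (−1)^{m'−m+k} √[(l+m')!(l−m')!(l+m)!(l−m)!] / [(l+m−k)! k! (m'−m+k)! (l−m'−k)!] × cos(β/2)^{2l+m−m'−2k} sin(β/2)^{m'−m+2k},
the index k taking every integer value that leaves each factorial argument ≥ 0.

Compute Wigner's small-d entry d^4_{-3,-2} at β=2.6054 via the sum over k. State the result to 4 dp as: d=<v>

d=-0.0128

d^4_{-3,-2}(β=2.6054) via Wigner's sum:
With c≡cos(β/2)=0.264896 and s≡sin(β/2)=0.964277, N=[1·5040·2·720]^{1/2}=2693.993318
Admissible k: 1..2 (factorial args all ≥0)
  k=1: (−1)^0·2693.9933/(720)·0.2649^7·0.9643^1 = +0.000330
  k=2: (−1)^1·2693.9933/(240)·0.2649^5·0.9643^3 = -0.013127
d^4_{-3,-2}(2.6054) = +0.000330 -0.013127 = -0.012797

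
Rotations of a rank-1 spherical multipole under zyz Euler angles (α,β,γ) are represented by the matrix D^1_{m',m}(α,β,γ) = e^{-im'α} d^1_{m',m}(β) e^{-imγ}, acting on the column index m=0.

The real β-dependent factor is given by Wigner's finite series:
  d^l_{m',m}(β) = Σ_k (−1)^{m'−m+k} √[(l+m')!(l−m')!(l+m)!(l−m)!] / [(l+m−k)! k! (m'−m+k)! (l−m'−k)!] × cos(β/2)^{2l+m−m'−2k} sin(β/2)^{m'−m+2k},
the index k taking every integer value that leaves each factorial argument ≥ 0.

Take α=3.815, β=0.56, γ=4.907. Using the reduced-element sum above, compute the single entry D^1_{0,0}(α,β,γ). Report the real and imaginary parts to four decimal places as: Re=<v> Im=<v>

D^1_{0,0}(3.815,0.56,4.907) = e^{-i·0·3.815}·d^1_{0,0}(0.56)·e^{-i·0·4.907}. Compute d first:
Half-angle: c=0.961055, s=0.276356. N=√(1·1·1·1)=1.000000
The bounds max(0,m−m')=0 and min(l+m,l−m')=1 give 2 terms
  k=0: (−1)^0·1.0000/(1)·0.9611^2·0.2764^0 = +0.923628
  k=1: (−1)^1·1.0000/(1)·0.9611^0·0.2764^2 = -0.076372
d^1_{0,0}(0.56) = +0.923628 -0.076372 = +0.847255
D = (+1.000000+0.000000i)·(+0.847255)·(+1.000000+0.000000i) = +0.847255+0.000000i

Re=0.8473 Im=0.0000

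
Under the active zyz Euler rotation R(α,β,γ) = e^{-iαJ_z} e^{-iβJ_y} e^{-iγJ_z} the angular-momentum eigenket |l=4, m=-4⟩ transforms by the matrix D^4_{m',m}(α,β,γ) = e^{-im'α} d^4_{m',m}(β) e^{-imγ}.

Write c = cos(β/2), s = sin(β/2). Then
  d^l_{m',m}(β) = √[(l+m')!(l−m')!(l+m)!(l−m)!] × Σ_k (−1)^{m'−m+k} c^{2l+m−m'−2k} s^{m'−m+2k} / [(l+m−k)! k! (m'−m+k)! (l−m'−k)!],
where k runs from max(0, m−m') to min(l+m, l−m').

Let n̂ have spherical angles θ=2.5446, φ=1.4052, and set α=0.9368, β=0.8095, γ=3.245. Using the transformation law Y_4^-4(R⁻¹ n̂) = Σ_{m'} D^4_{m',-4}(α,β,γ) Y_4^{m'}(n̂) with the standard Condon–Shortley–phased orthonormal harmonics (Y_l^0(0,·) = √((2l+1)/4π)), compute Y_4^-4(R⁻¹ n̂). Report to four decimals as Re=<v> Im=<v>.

Need the full column D^4_{m',-4} for m'=−4..4 at α=0.9368, β=0.8095, γ=3.245.
cos(β/2)=0.919201, sin(β/2)=0.393789
d^4_{-4,-4}: single k=0 term ⇒ +0.509663;  D = -0.267072-0.434085i
d^4_{-3,-4}: single k=0 term ⇒ -0.617563;  D = +0.615466+0.050852i
d^4_{-2,-4}: single k=0 term ⇒ +0.494958;  D = -0.325039+0.373274i
d^4_{-1,-4}: single k=0 term ⇒ -0.299873;  D = -0.065548-0.292621i
d^4_{0,-4}: single k=0 term ⇒ +0.143630;  D = +0.131517+0.057730i
d^4_{1,-4}: single k=0 term ⇒ -0.055036;  D = -0.047674+0.027497i
d^4_{2,-4}: single k=0 term ⇒ +0.016672;  D = +0.001844-0.016569i
d^4_{3,-4}: single k=0 term ⇒ -0.003818;  D = +0.002807+0.002588i
d^4_{4,-4}: single k=0 term ⇒ +0.000578;  D = -0.000568+0.000110i
Y_4^{m'}(θ=2.5446,φ=1.4052) and Σ D·Y over m':
  (-0.2671-0.4341i)·(+0.0348+0.0272i)  (+0.6155+0.0509i)·(+0.0876-0.1617i)  (-0.3250+0.3733i)·(-0.3787-0.1302i)  (-0.0655-0.2926i)·(-0.0648+0.3879i)  (+0.1315+0.0577i)·(-0.1212+0.0000i)  (-0.0477+0.0275i)·(+0.0648+0.3879i)  (+0.0018-0.0166i)·(-0.3787+0.1302i)  (+0.0028+0.0026i)·(-0.0876-0.1617i)  (-0.0006+0.0001i)·(+0.0348-0.0272i)
Y_4^-4(R⁻¹ n̂) = +0.326014-0.240765i

Re=0.3260 Im=-0.2408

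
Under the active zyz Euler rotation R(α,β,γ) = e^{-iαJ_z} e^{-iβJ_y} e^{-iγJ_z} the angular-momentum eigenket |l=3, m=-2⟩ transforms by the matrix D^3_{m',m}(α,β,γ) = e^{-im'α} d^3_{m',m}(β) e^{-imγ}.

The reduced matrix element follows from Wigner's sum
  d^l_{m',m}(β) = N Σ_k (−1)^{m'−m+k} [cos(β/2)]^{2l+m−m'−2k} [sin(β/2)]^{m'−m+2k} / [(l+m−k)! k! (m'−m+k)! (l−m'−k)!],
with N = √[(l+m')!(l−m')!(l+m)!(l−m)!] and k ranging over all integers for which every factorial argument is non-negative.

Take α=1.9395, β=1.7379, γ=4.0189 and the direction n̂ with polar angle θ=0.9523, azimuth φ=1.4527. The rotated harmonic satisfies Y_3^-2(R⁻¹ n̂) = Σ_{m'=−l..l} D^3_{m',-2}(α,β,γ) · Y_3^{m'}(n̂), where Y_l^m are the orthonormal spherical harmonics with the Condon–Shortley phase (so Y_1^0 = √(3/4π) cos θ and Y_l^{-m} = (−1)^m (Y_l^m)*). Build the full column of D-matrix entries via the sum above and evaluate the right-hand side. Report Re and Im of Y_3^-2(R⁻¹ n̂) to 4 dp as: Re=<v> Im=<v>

Re=0.2868 Im=0.2657

Need the full column D^3_{m',-2} for m'=−3..3 at α=1.9395, β=1.7379, γ=4.0189.
cos(β/2)=0.645629, sin(β/2)=0.763651
d^3_{-3,-2}: single k=1 term ⇒ +0.209838;  D = +0.058165+0.201616i
d^3_{-2,-2}: k∈[0..1] ⇒ +0.072426 -0.506631 = -0.434205;  D = -0.345776+0.262626i
d^3_{-1,-2}: k∈[0..1] ⇒ -0.270900 +0.757991 = +0.487091;  D = -0.414613-0.255643i
d^3_{0,-2}: k∈[0..1] ⇒ +0.554986 -0.776438 = -0.221452;  D = +0.040478-0.217721i
d^3_{1,-2}: k∈[0..1] ⇒ -0.757991 +0.530223 = -0.227768;  D = -0.223886+0.041871i
d^3_{2,-2}: k∈[0..1] ⇒ +0.708788 -0.198322 = +0.510466;  D = -0.268374-0.434224i
d^3_{3,-2}: single k=0 term ⇒ -0.410709;  D = +0.248066-0.327330i
Y_3^{m'}(θ=0.9523,φ=1.4527) and Σ D·Y over m':
  (+0.0582+0.2016i)·(-0.0783+0.2116i)  (-0.3458+0.2626i)·(-0.3824-0.0920i)  (-0.4146-0.2556i)·(+0.0211-0.1780i)  (+0.0405-0.2177i)·(-0.2854+0.0000i)  (-0.2239+0.0419i)·(-0.0211-0.1780i)  (-0.2684-0.4342i)·(-0.3824+0.0920i)  (+0.2481-0.3273i)·(+0.0783+0.2116i)
Y_3^-2(R⁻¹ n̂) = +0.286842+0.265686i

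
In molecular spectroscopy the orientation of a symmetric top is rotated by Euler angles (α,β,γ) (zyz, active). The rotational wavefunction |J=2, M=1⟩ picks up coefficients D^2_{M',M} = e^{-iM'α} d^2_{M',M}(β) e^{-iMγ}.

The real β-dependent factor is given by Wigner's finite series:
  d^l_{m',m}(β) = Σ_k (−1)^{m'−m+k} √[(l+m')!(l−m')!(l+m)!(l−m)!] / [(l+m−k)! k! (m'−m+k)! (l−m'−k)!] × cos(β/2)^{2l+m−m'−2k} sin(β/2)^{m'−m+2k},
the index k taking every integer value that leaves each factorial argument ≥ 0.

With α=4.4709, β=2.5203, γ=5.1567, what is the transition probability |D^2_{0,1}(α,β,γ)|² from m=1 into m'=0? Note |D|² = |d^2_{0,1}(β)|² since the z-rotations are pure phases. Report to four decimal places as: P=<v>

D^2_{0,1}(4.4709,2.5203,5.1567) = e^{-i·0·4.4709}·d^2_{0,1}(2.5203)·e^{-i·1·5.1567}. Compute d first:
With c≡cos(β/2)=0.305674 and s≡sin(β/2)=0.952136, N=[2·2·6·1]^{1/2}=4.898979
Admissible k: 1..2 (factorial args all ≥0)
  k=1: (−1)^0·4.8990/(2)·0.3057^3·0.9521^1 = +0.066612
  k=2: (−1)^1·4.8990/(2)·0.3057^1·0.9521^3 = -0.646296
d^2_{0,1}(2.5203) = +0.066612 -0.646296 = -0.579684
|D^2_{0,1}|² = |d^2_{0,1}(β)|² = (-0.579684)² = 0.336034 (the z-rotation phases have unit modulus)

P=0.3360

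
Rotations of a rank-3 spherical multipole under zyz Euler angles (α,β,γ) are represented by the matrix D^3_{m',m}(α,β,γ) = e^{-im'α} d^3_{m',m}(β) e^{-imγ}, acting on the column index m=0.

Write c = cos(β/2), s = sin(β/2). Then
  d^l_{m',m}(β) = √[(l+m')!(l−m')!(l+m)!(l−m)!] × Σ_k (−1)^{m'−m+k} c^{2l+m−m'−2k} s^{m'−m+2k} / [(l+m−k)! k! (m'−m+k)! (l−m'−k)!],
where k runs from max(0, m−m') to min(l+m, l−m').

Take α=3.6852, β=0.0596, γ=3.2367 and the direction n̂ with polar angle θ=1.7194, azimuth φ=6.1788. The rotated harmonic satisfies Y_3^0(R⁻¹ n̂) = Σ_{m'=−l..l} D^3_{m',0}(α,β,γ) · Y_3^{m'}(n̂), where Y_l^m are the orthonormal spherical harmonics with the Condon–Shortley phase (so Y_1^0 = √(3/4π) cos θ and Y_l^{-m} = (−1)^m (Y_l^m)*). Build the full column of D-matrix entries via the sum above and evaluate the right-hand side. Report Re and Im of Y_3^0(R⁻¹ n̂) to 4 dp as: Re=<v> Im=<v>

Need the full column D^3_{m',0} for m'=−3..3 at α=3.6852, β=0.0596, γ=3.2367.
cos(β/2)=0.999556, sin(β/2)=0.029796
d^3_{-3,0}: single k=3 term ⇒ +0.000118;  D = +0.000007-0.000118i
d^3_{-2,0}: k∈[2..3] ⇒ +0.004854 -0.000004 = +0.004850;  D = +0.002255+0.004294i
d^3_{-1,0}: k∈[1..3] ⇒ +0.102986 -0.000275 +0.000000 = +0.102712;  D = -0.087906-0.053125i
d^3_{0,0}: k∈[0..3] ⇒ +0.997339 -0.007976 +0.000007 -0.000000 = +0.989370;  D = +0.989370+0.000000i
d^3_{1,0}: k∈[0..2] ⇒ -0.102986 +0.000275 -0.000000 = -0.102712;  D = +0.087906-0.053125i
d^3_{2,0}: k∈[0..1] ⇒ +0.004854 -0.000004 = +0.004850;  D = +0.002255-0.004294i
d^3_{3,0}: single k=0 term ⇒ -0.000118;  D = -0.000007-0.000118i
Y_3^{m'}(θ=1.7194,φ=6.1788) and Σ D·Y over m':
  (+0.0000-0.0001i)·(+0.3840+0.1243i)  (+0.0023+0.0043i)·(-0.1448-0.0307i)  (-0.0879-0.0531i)·(-0.2830-0.0297i)  (+0.9894+0.0000i)·(+0.1597+0.0000i)  (+0.0879-0.0531i)·(+0.2830-0.0297i)  (+0.0023-0.0043i)·(-0.1448+0.0307i)  (-0.0000-0.0001i)·(-0.3840+0.1243i)
Y_3^0(R⁻¹ n̂) = +0.204257+0.000000i

Re=0.2043 Im=0.0000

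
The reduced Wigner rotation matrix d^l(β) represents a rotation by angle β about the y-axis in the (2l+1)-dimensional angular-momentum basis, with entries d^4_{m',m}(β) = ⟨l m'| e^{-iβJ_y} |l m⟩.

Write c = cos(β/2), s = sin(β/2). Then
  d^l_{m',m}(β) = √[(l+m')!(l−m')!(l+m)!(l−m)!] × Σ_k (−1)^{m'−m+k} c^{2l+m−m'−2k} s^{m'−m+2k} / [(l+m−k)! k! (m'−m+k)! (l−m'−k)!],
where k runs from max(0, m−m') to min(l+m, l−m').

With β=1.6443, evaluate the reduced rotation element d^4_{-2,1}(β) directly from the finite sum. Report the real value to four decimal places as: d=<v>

d=-0.2722

d^4_{-2,1}(β=1.6443) via Wigner's sum:
With c≡cos(β/2)=0.680648 and s≡sin(β/2)=0.732611, N=[2·720·120·6]^{1/2}=1018.233765
k∈{3,4,5} keeps every argument non-negative
  k=3: (−1)^0·1018.2338/(72)·0.6806^5·0.7326^3 = +0.812357
  k=4: (−1)^1·1018.2338/(48)·0.6806^3·0.7326^5 = -1.411693
  k=5: (−1)^2·1018.2338/(240)·0.6806^1·0.7326^7 = +0.327094
d^4_{-2,1}(1.6443) = +0.812357 -1.411693 +0.327094 = -0.272242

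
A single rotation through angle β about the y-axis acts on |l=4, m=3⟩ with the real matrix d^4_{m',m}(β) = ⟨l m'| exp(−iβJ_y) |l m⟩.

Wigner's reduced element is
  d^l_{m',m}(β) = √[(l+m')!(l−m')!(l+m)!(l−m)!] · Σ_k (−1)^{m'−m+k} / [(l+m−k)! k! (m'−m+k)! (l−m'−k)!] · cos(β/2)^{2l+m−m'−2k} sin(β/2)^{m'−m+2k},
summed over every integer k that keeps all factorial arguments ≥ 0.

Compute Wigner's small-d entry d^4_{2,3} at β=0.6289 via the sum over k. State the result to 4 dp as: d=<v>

d=0.5556

d^4_{2,3}(β=0.6289) via Wigner's sum:
Half-angle: c=0.950967, s=0.309293. N=√(720·2·5040·1)=2693.993318
k: max(0,(3)−(2))=1 … min(4+(3),4−(2))=2
  k=1: (−1)^0·2693.9933/(720)·0.9510^7·0.3093^1 = +0.813939
  k=2: (−1)^1·2693.9933/(240)·0.9510^5·0.3093^3 = -0.258300
d^4_{2,3}(0.6289) = +0.813939 -0.258300 = +0.555639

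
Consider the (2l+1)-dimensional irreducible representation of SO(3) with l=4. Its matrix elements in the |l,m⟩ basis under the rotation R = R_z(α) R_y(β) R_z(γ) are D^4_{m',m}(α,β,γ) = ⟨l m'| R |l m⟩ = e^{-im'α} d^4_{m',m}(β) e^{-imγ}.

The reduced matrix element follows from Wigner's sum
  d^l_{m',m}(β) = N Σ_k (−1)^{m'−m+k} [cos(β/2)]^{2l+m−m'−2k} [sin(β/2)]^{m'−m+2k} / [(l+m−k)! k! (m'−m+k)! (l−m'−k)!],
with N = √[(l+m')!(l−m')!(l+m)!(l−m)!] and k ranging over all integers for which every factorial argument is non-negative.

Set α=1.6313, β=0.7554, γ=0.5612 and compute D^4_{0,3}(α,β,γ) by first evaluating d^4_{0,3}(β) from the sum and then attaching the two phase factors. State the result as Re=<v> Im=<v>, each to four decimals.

Re=-0.0391 Im=-0.3448

D^4_{0,3}(1.6313,0.7554,0.5612) = e^{-i·0·1.6313}·d^4_{0,3}(0.7554)·e^{-i·3·0.5612}. Compute d first:
c=cos(0.7554/2)=0.929515, s=sin(0.7554/2)=0.368784; N=√[24·24·5040·1]=1703.830978
Admissible k: 3..4 (factorial args all ≥0)
  k=3: (−1)^0·1703.8310/(144)·0.9295^5·0.3688^3 = +0.411776
  k=4: (−1)^1·1703.8310/(144)·0.9295^3·0.3688^5 = -0.064817
d^4_{0,3}(0.7554) = +0.411776 -0.064817 = +0.346959
Phases: e^{-i·(0)·1.6313}=+1.000000+0.000000i, e^{-i·(3)·0.5612}=-0.112565-0.993644i ⇒ D=-0.039055-0.344754i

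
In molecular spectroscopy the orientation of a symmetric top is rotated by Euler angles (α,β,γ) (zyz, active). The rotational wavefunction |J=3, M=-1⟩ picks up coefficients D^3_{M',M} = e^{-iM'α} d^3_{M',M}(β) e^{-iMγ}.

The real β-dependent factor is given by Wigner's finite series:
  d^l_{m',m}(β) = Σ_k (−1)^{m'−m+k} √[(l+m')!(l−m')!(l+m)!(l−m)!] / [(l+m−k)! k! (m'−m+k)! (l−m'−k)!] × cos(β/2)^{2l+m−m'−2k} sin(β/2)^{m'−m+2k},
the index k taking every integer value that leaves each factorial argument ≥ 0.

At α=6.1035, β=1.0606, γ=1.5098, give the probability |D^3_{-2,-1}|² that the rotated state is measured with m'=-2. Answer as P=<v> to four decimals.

P=0.0570

First d^3_{-2,-1}(β=1.0606), then the phase factors e^{-i(-2)α} and e^{-i(-1)γ}:
c=cos(1.0606/2)=0.862655, s=sin(1.0606/2)=0.505792; N=√[1·120·2·24]=75.894664
Admissible k: 1..2 (factorial args all ≥0)
  k=1: (−1)^0·75.8947/(24)·0.8627^5·0.5058^1 = +0.764115
  k=2: (−1)^1·75.8947/(12)·0.8627^3·0.5058^3 = -0.525362
d^3_{-2,-1}(1.0606) = +0.764115 -0.525362 = +0.238754
|D^3_{-2,-1}|² = |d^3_{-2,-1}(β)|² = (+0.238754)² = 0.057003 (the z-rotation phases have unit modulus)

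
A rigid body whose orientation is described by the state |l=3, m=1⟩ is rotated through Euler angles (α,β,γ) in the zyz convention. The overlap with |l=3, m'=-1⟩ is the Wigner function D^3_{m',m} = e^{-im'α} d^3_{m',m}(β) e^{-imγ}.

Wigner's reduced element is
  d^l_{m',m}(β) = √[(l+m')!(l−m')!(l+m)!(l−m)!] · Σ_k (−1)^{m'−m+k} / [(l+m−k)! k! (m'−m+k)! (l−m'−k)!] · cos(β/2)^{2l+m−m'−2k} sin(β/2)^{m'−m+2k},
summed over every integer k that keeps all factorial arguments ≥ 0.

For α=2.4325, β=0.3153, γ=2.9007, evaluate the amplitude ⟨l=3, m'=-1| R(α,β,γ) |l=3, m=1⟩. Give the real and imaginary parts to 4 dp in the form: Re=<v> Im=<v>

Split into d^3_{-1,1}(β=0.3153) × two z-phases.
Half-angle: c=0.987599, s=0.156998. N=√(2·24·24·2)=48.000000
k∈{2,3,4} keeps every argument non-negative
  k=2: (−1)^0·48.0000/(8)·0.9876^4·0.1570^2 = +0.140689
  k=3: (−1)^1·48.0000/(6)·0.9876^2·0.1570^4 = -0.004741
  k=4: (−1)^2·48.0000/(48)·0.9876^0·0.1570^6 = +0.000015
d^3_{-1,1}(0.3153) = +0.140689 -0.004741 +0.000015 = +0.135964
Attach z-rotation phases: D = e^{-i(-1)(2.4325)}·(+0.135964)·e^{-i(1)(2.9007)} = +0.121332-0.061358i

Re=0.1213 Im=-0.0614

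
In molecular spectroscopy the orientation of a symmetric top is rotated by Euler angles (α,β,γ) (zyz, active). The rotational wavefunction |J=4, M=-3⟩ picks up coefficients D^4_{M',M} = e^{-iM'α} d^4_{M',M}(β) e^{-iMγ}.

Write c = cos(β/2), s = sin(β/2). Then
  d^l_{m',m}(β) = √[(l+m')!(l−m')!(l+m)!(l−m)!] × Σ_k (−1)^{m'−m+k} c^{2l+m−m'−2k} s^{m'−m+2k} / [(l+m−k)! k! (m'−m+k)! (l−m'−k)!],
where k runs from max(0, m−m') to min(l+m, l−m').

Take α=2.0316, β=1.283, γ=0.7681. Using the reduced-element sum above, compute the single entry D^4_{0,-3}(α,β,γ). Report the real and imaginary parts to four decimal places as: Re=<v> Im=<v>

First d^4_{0,-3}(β=1.283), then the phase factors e^{-i(0)α} and e^{-i(-3)γ}:
With c≡cos(β/2)=0.801199 and s≡sin(β/2)=0.598398, N=[24·24·1·5040]^{1/2}=1703.830978
The bounds max(0,m−m')=0 and min(l+m,l−m')=1 give 2 terms
  k=0: (−1)^3·1703.8310/(144)·0.8012^5·0.5984^3 = -0.837021
  k=1: (−1)^4·1703.8310/(144)·0.8012^3·0.5984^5 = +0.466913
d^4_{0,-3}(1.283) = -0.837021 +0.466913 = -0.370108
Phases: e^{-i·(0)·2.0316}=+1.000000+0.000000i, e^{-i·(-3)·0.7681}=-0.669476+0.742833i ⇒ D=+0.247779-0.274929i

Re=0.2478 Im=-0.2749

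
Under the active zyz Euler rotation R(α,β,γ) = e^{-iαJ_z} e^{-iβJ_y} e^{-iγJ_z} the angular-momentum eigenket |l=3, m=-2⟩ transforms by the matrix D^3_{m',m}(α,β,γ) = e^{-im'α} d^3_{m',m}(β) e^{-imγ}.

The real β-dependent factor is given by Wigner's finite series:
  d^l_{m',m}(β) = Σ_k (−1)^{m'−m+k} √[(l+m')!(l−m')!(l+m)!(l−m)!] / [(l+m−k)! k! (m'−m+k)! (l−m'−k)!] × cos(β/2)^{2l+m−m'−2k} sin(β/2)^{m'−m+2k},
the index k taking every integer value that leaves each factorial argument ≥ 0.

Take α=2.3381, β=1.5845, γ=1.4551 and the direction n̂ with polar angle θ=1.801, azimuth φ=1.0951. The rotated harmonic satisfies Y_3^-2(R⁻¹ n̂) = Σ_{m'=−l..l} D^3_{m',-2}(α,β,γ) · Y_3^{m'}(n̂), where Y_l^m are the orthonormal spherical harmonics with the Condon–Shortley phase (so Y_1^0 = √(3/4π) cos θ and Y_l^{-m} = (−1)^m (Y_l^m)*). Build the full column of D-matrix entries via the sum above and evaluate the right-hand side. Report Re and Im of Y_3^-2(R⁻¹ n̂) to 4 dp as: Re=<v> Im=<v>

Need the full column D^3_{m',-2} for m'=−3..3 at α=2.3381, β=1.5845, γ=1.4551.
cos(β/2)=0.702245, sin(β/2)=0.711935
d^3_{-3,-2}: single k=1 term ⇒ +0.297824;  D = -0.261405-0.142712i
d^3_{-2,-2}: k∈[0..1] ⇒ +0.119931 -0.616320 = -0.496388;  D = -0.131245-0.478723i
d^3_{-1,-2}: k∈[0..1] ⇒ -0.384489 +0.790347 = +0.405857;  D = +0.207241-0.348958i
d^3_{0,-2}: k∈[0..1] ⇒ +0.675144 -0.693905 = -0.018760;  D = +0.018260-0.004302i
d^3_{1,-2}: k∈[0..1] ⇒ -0.790347 +0.406154 = -0.384193;  D = -0.323016-0.208001i
d^3_{2,-2}: k∈[0..1] ⇒ +0.633446 -0.130209 = +0.503236;  D = -0.097611-0.493679i
d^3_{3,-2}: single k=0 term ⇒ -0.314606;  D = +0.179786-0.258174i
Y_3^{m'}(θ=1.801,φ=1.0951) and Σ D·Y over m':
  (-0.2614-0.1427i)·(-0.3811+0.0551i)  (-0.1312-0.4787i)·(+0.1283+0.1800i)  (+0.2072-0.3490i)·(-0.1066+0.2069i)  (+0.0183-0.0043i)·(+0.2333+0.0000i)  (-0.3230-0.2080i)·(+0.1066+0.2069i)  (-0.0976-0.4937i)·(+0.1283-0.1800i)  (+0.1798-0.2582i)·(+0.3811+0.0551i)
Y_3^-2(R⁻¹ n̂) = +0.221162-0.189281i

Re=0.2212 Im=-0.1893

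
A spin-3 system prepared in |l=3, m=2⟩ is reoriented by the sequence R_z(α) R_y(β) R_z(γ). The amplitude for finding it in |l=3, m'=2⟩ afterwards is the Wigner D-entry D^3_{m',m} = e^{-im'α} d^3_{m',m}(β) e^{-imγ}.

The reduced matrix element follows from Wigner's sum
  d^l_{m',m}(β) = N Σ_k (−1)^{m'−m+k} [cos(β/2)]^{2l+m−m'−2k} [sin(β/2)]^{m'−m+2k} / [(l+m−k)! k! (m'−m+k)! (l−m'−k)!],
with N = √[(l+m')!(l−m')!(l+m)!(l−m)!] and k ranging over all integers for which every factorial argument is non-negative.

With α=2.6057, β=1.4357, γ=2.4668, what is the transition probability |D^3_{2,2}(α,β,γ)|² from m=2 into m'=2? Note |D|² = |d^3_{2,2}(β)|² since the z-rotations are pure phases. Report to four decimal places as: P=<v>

First d^3_{2,2}(β=1.4357), then the phase factors e^{-i(2)α} and e^{-i(2)γ}:
c=cos(1.4357/2)=0.753222, s=sin(1.4357/2)=0.657767; N=√[120·1·120·1]=120.000000
k: max(0,(2)−(2))=0 … min(3+(2),3−(2))=1
  k=0: (−1)^0·120.0000/(120)·0.7532^6·0.6578^0 = +0.182615
  k=1: (−1)^1·120.0000/(24)·0.7532^4·0.6578^2 = -0.696314
d^3_{2,2}(1.4357) = +0.182615 -0.696314 = -0.513699
|D^3_{2,2}|² = |d^3_{2,2}(β)|² = (-0.513699)² = 0.263886 (the z-rotation phases have unit modulus)

P=0.2639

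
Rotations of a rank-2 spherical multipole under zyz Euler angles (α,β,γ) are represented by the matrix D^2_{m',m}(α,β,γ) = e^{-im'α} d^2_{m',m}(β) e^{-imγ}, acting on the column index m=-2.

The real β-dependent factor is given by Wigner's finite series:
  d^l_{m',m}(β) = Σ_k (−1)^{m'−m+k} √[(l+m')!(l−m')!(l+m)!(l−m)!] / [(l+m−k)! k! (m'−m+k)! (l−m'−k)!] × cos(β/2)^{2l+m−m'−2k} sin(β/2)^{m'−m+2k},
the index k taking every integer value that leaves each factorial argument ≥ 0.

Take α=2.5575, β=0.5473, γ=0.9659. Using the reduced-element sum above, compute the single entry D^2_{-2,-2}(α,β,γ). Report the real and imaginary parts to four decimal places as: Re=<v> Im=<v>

Split into d^2_{-2,-2}(β=0.5473) × two z-phases.
Half-angle: c=0.962791, s=0.270247. N=√(1·24·1·24)=24.000000
k: max(0,(-2)−(-2))=0 … min(2+(-2),2−(-2))=0
  k=0: (−1)^0·24.0000/(24)·0.9628^4·0.2702^0 = +0.859267
d^2_{-2,-2}(0.5473) = +0.859267
Phases: e^{-i·(-2)·2.5575}=+0.391822-0.920041i, e^{-i·(-2)·0.9659}=-0.353213+0.935543i ⇒ D=+0.620684+0.594215i

Re=0.6207 Im=0.5942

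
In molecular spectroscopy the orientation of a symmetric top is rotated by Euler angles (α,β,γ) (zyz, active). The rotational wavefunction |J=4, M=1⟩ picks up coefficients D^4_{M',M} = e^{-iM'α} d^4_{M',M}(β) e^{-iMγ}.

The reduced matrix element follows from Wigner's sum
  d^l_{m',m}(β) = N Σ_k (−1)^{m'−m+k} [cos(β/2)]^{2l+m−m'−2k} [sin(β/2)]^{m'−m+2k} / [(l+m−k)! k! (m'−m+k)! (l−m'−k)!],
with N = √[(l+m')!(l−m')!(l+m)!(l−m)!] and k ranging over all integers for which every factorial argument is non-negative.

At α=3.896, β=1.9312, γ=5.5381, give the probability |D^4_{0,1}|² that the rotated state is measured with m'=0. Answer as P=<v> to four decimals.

D^4_{0,1}(3.896,1.9312,5.5381) = e^{-i·0·3.896}·d^4_{0,1}(1.9312)·e^{-i·1·5.5381}. Compute d first:
With c≡cos(β/2)=0.568924 and s≡sin(β/2)=0.822390, N=[24·24·120·6]^{1/2}=643.987578
The bounds max(0,m−m')=1 and min(l+m,l−m')=4 give 4 terms
  k=1: (−1)^0·643.9876/(144)·0.5689^7·0.8224^1 = +0.070953
  k=2: (−1)^1·643.9876/(24)·0.5689^5·0.8224^3 = -0.889549
  k=3: (−1)^2·643.9876/(24)·0.5689^3·0.8224^5 = +1.858738
  k=4: (−1)^3·643.9876/(144)·0.5689^1·0.8224^7 = -0.647314
d^4_{0,1}(1.9312) = +0.070953 -0.889549 +1.858738 -0.647314 = +0.392828
|D^4_{0,1}|² = |d^4_{0,1}(β)|² = (+0.392828)² = 0.154314 (the z-rotation phases have unit modulus)

P=0.1543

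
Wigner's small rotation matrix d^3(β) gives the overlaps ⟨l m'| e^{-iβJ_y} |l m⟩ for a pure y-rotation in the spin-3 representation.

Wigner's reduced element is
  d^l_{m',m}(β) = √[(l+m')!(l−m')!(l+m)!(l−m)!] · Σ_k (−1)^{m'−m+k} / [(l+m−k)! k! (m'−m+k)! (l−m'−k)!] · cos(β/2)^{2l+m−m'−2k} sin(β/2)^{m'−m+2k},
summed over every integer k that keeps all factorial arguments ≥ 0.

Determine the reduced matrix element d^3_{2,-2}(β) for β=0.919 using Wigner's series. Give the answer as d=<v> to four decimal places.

d^3_{2,-2}(β=0.919) via Wigner's sum:
With c≡cos(β/2)=0.896274 and s≡sin(β/2)=0.443500, N=[120·1·1·120]^{1/2}=120.000000
Admissible k: 0..1 (factorial args all ≥0)
  k=0: (−1)^4·120.0000/(24)·0.8963^2·0.4435^4 = +0.155391
  k=1: (−1)^5·120.0000/(120)·0.8963^0·0.4435^6 = -0.007610
d^3_{2,-2}(0.919) = +0.155391 -0.007610 = +0.147782

d=0.1478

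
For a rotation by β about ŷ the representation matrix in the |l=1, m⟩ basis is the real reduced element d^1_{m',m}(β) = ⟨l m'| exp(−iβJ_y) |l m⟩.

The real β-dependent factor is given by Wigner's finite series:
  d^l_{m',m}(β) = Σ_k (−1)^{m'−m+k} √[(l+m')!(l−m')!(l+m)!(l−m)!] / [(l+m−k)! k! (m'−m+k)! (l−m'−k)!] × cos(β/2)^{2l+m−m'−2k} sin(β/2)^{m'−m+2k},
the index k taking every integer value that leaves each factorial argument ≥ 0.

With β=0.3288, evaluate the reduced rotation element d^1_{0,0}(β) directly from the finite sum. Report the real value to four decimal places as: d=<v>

d^1_{0,0}(β=0.3288) via Wigner's sum:
c=cos(0.3288/2)=0.986517, s=sin(0.3288/2)=0.163660; N=√[1·1·1·1]=1.000000
k∈{0,1} keeps every argument non-negative
  k=0: (−1)^0·1.0000/(1)·0.9865^2·0.1637^0 = +0.973215
  k=1: (−1)^1·1.0000/(1)·0.9865^0·0.1637^2 = -0.026785
d^1_{0,0}(0.3288) = +0.973215 -0.026785 = +0.946431

d=0.9464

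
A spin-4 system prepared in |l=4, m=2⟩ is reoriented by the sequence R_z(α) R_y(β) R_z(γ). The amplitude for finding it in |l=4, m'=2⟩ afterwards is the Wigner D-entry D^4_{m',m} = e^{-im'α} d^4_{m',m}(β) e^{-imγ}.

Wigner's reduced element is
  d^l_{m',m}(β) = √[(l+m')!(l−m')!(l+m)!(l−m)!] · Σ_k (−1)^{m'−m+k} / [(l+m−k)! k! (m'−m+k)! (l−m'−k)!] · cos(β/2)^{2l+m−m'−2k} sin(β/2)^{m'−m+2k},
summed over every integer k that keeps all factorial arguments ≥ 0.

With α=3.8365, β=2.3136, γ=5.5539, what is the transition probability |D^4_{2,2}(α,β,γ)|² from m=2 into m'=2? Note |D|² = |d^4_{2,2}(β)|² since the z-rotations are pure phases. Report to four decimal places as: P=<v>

Split into d^4_{2,2}(β=2.3136) × two z-phases.
Half-angle: c=0.402271, s=0.915521. N=√(720·2·720·2)=1440.000000
Admissible k: 0..2 (factorial args all ≥0)
  k=0: (−1)^0·1440.0000/(1440)·0.4023^8·0.9155^0 = +0.000686
  k=1: (−1)^1·1440.0000/(120)·0.4023^6·0.9155^2 = -0.042622
  k=2: (−1)^2·1440.0000/(96)·0.4023^4·0.9155^4 = +0.275956
d^4_{2,2}(2.3136) = +0.000686 -0.042622 +0.275956 = +0.234020
|D^4_{2,2}|² = |d^4_{2,2}(β)|² = (+0.234020)² = 0.054765 (the z-rotation phases have unit modulus)

P=0.0548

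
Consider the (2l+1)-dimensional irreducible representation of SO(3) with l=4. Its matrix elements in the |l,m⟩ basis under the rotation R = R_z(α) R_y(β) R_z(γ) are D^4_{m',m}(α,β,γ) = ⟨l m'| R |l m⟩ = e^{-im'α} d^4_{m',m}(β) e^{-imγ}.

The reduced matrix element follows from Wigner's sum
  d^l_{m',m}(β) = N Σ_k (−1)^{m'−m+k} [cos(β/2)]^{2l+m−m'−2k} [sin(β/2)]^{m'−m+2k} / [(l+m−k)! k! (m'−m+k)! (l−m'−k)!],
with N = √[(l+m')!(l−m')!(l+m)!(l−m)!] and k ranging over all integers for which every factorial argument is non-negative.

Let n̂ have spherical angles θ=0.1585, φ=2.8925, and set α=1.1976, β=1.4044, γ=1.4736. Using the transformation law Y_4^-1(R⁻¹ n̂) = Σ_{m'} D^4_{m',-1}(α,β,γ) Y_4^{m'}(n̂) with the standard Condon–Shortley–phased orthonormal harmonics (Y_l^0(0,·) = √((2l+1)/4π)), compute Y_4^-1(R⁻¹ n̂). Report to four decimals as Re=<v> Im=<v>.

Re=-0.0119 Im=0.1924

Need the full column D^4_{m',-1} for m'=−4..4 at α=1.1976, β=1.4044, γ=1.4736.
cos(β/2)=0.763423, sin(β/2)=0.645899
d^4_{-4,-1}: single k=3 term ⇒ +0.522894;  D = +0.522798-0.010031i
d^4_{-3,-1}: k∈[2..3] ⇒ +0.655527 -0.782056 = -0.126529;  D = -0.043863+0.118683i
d^4_{-2,-1}: k∈[1..3] ⇒ +0.414150 -1.482266 +0.707348 = -0.360768;  D = +0.269506+0.239833i
d^4_{-1,-1}: k∈[0..3] ⇒ +0.115378 -1.238830 +1.773537 -0.423172 = +0.226912;  D = -0.202267+0.102845i
d^4_{0,-1}: k∈[0..3] ⇒ -0.436552 +1.874934 -1.342098 +0.160115 = +0.256398;  D = +0.024882+0.255188i
d^4_{1,-1}: k∈[0..3] ⇒ +0.825887 -1.773537 +0.634759 -0.030291 = -0.343182;  D = -0.330194-0.093520i
d^4_{2,-1}: k∈[0..2] ⇒ -0.988177 +1.061022 -0.151898 = -0.079053;  D = -0.047791+0.062971i
d^4_{3,-1}: k∈[0..1] ⇒ +0.782056 -0.335883 = +0.446174;  D = -0.232602-0.380746i
d^4_{4,-1}: single k=0 term ⇒ -0.374293;  D = +0.368563-0.065244i
Y_4^{m'}(θ=0.1585,φ=2.8925) and Σ D·Y over m':
  (+0.5228-0.0100i)·(+0.0001+0.0002i)  (-0.0439+0.1187i)·(-0.0036-0.0033i)  (+0.2695+0.2398i)·(+0.0426+0.0232i)  (-0.2023+0.1028i)·(-0.2734-0.0695i)  (+0.0249+0.2552i)·(+0.7432+0.0000i)  (-0.3302-0.0935i)·(+0.2734-0.0695i)  (-0.0478+0.0630i)·(+0.0426-0.0232i)  (-0.2326-0.3807i)·(+0.0036-0.0033i)  (+0.3686-0.0652i)·(+0.0001-0.0002i)
Y_4^-1(R⁻¹ n̂) = -0.011898+0.192425i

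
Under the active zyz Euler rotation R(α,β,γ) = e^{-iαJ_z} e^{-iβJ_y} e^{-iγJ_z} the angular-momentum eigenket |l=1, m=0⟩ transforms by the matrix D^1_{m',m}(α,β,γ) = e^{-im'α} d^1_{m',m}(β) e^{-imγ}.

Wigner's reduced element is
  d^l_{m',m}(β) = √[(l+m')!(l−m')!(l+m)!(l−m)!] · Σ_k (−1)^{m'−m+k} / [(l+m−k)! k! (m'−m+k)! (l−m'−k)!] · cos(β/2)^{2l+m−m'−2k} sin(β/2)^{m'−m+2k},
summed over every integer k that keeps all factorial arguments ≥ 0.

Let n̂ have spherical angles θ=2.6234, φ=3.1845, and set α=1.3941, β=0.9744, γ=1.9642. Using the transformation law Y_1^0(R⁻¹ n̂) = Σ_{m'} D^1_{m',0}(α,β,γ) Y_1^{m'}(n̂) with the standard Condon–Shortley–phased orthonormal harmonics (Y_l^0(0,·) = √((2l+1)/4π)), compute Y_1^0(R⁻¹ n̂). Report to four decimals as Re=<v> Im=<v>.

Re=-0.2820 Im=0.0000

Need the full column D^1_{m',0} for m'=−1..1 at α=1.3941, β=0.9744, γ=1.9642.
cos(β/2)=0.883647, sin(β/2)=0.468154
d^1_{-1,0}: single k=1 term ⇒ +0.585035;  D = +0.102837+0.575926i
d^1_{0,0}: k∈[0..1] ⇒ +0.780832 -0.219168 = +0.561665;  D = +0.561665+0.000000i
d^1_{1,0}: single k=0 term ⇒ -0.585035;  D = -0.102837+0.575926i
Y_1^{m'}(θ=2.6234,φ=3.1845) and Σ D·Y over m':
  (+0.1028+0.5759i)·(-0.1710+0.0073i)  (+0.5617+0.0000i)·(-0.4245+0.0000i)  (-0.1028+0.5759i)·(+0.1710+0.0073i)
Y_1^0(R⁻¹ n̂) = -0.282021+0.000000i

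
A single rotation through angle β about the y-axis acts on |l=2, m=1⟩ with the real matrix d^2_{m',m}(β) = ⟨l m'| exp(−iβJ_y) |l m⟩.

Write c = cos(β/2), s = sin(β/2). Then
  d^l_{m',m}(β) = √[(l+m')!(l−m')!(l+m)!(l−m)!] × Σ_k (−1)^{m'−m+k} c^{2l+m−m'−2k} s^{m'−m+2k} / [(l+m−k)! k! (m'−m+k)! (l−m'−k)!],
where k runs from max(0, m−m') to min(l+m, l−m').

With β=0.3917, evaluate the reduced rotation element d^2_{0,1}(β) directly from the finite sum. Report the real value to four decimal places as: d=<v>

d^2_{0,1}(β=0.3917) via Wigner's sum:
With c≡cos(β/2)=0.980883 and s≡sin(β/2)=0.194600, N=[2·2·6·1]^{1/2}=4.898979
Admissible k: 1..2 (factorial args all ≥0)
  k=1: (−1)^0·4.8990/(2)·0.9809^3·0.1946^1 = +0.449853
  k=2: (−1)^1·4.8990/(2)·0.9809^1·0.1946^3 = -0.017706
d^2_{0,1}(0.3917) = +0.449853 -0.017706 = +0.432147

d=0.4321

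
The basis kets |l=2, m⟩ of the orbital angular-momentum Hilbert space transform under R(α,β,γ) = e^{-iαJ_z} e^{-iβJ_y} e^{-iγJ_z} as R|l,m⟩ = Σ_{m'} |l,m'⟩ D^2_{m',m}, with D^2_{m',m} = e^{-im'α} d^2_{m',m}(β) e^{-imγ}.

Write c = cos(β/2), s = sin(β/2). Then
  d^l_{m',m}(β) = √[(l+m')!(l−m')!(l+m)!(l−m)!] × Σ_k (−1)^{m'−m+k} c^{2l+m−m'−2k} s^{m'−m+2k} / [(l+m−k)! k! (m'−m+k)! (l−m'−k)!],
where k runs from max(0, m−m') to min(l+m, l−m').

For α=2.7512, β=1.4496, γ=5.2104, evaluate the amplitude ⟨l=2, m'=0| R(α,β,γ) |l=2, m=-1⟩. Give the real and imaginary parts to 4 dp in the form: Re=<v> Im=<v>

Split into d^2_{0,-1}(β=1.4496) × two z-phases.
c=cos(1.4496/2)=0.748632, s=sin(1.4496/2)=0.662986; N=√[2·2·1·6]=4.898979
k: max(0,(-1)−(0))=0 … min(2+(-1),2−(0))=1
  k=0: (−1)^1·4.8990/(2)·0.7486^3·0.6630^1 = -0.681373
  k=1: (−1)^2·4.8990/(2)·0.7486^1·0.6630^3 = +0.534388
d^2_{0,-1}(1.4496) = -0.681373 +0.534388 = -0.146985
Phases: e^{-i·(0)·2.7512}=+1.000000+0.000000i, e^{-i·(-1)·5.2104}=+0.477679-0.878534i ⇒ D=-0.070212+0.129132i

Re=-0.0702 Im=0.1291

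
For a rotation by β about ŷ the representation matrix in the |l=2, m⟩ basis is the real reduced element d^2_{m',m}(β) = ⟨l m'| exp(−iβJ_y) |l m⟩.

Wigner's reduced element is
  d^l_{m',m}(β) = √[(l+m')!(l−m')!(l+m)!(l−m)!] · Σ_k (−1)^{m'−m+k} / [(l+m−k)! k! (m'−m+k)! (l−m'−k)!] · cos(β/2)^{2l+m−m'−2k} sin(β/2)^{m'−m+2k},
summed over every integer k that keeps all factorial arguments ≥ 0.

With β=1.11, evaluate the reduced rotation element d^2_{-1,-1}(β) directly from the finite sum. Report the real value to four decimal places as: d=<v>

d^2_{-1,-1}(β=1.11) via Wigner's sum:
With c≡cos(β/2)=0.849900 and s≡sin(β/2)=0.526943, N=[1·6·1·6]^{1/2}=6.000000
k: max(0,(-1)−(-1))=0 … min(2+(-1),2−(-1))=1
  k=0: (−1)^0·6.0000/(6)·0.8499^4·0.5269^0 = +0.521762
  k=1: (−1)^1·6.0000/(2)·0.8499^2·0.5269^2 = -0.601707
d^2_{-1,-1}(1.11) = +0.521762 -0.601707 = -0.079945

d=-0.0799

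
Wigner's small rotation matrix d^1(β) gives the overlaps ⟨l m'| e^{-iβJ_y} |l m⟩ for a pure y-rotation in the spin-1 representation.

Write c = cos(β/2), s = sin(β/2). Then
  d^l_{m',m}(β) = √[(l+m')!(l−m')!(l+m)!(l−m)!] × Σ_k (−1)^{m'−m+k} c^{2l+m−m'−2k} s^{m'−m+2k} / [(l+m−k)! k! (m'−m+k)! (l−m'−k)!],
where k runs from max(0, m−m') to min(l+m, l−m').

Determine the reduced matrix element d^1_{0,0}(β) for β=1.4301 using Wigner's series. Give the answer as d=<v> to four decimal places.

d^1_{0,0}(β=1.4301) via Wigner's sum:
c=cos(1.4301/2)=0.755060, s=sin(1.4301/2)=0.655655; N=√[1·1·1·1]=1.000000
k: max(0,(0)−(0))=0 … min(1+(0),1−(0))=1
  k=0: (−1)^0·1.0000/(1)·0.7551^2·0.6557^0 = +0.570116
  k=1: (−1)^1·1.0000/(1)·0.7551^0·0.6557^2 = -0.429884
d^1_{0,0}(1.4301) = +0.570116 -0.429884 = +0.140233

d=0.1402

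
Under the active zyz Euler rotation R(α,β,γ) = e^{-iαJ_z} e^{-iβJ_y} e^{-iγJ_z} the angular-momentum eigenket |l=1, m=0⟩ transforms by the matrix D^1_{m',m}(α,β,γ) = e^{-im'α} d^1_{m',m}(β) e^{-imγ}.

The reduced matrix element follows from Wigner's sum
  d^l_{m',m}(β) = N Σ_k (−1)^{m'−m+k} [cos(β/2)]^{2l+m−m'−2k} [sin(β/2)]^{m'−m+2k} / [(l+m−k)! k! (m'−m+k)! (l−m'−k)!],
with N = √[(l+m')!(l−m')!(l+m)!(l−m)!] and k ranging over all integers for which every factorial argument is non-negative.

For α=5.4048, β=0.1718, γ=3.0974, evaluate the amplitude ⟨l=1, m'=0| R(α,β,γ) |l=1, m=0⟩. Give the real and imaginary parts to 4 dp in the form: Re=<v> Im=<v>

Re=0.9853 Im=0.0000

D^1_{0,0}(5.4048,0.1718,3.0974) = e^{-i·0·5.4048}·d^1_{0,0}(0.1718)·e^{-i·0·3.0974}. Compute d first:
Half-angle: c=0.996313, s=0.085794. N=√(1·1·1·1)=1.000000
The bounds max(0,m−m')=0 and min(l+m,l−m')=1 give 2 terms
  k=0: (−1)^0·1.0000/(1)·0.9963^2·0.0858^0 = +0.992639
  k=1: (−1)^1·1.0000/(1)·0.9963^0·0.0858^2 = -0.007361
d^1_{0,0}(0.1718) = +0.992639 -0.007361 = +0.985279
D = (+1.000000+0.000000i)·(+0.985279)·(+1.000000+0.000000i) = +0.985279+0.000000i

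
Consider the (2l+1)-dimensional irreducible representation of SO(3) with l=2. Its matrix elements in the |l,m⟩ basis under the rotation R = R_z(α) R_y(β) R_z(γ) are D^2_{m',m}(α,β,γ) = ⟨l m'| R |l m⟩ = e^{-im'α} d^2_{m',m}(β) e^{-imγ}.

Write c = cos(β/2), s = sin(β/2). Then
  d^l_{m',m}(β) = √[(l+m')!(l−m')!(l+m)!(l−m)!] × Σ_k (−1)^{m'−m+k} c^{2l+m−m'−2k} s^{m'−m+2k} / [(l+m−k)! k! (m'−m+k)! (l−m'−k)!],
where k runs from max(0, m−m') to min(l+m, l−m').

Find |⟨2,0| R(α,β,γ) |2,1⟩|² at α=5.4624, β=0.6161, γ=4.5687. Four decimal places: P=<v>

Split into d^2_{0,1}(β=0.6161) × two z-phases.
With c≡cos(β/2)=0.952927 and s≡sin(β/2)=0.303201, N=[2·2·6·1]^{1/2}=4.898979
k∈{1,2} keeps every argument non-negative
  k=1: (−1)^0·4.8990/(2)·0.9529^3·0.3032^1 = +0.642665
  k=2: (−1)^1·4.8990/(2)·0.9529^1·0.3032^3 = -0.065062
d^2_{0,1}(0.6161) = +0.642665 -0.065062 = +0.577603
|D^2_{0,1}|² = |d^2_{0,1}(β)|² = (+0.577603)² = 0.333625 (the z-rotation phases have unit modulus)

P=0.3336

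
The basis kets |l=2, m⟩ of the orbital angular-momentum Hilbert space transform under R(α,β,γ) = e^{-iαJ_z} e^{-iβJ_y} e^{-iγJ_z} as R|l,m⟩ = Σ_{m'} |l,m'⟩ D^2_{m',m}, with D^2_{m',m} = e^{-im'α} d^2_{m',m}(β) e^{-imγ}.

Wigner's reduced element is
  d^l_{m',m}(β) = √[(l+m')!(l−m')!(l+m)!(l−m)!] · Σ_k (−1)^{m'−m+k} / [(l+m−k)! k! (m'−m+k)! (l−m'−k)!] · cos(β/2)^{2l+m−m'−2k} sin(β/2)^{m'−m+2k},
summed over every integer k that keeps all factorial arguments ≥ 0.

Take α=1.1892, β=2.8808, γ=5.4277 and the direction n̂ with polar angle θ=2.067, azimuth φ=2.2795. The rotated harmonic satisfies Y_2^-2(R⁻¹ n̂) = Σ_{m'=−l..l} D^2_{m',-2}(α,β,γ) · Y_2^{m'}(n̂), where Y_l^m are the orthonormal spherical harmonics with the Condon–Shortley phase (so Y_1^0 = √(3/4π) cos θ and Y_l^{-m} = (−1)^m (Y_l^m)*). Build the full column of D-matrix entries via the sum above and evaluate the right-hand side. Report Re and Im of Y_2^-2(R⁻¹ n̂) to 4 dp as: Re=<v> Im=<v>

Re=0.1899 Im=0.1820

Need the full column D^2_{m',-2} for m'=−2..2 at α=1.1892, β=2.8808, γ=5.4277.
cos(β/2)=0.130027, sin(β/2)=0.991510
d^2_{-2,-2}: single k=0 term ⇒ +0.000286;  D = +0.000225+0.000177i
d^2_{-1,-2}: single k=0 term ⇒ -0.004359;  D = -0.003779+0.002173i
d^2_{0,-2}: single k=0 term ⇒ +0.040713;  D = -0.005688-0.040314i
d^2_{1,-2}: single k=0 term ⇒ -0.253487;  D = +0.246136+0.060605i
d^2_{2,-2}: single k=0 term ⇒ +0.966472;  D = -0.563926+0.784892i
Y_2^{m'}(θ=2.067,φ=2.2795) and Σ D·Y over m':
  (+0.0002+0.0002i)·(-0.0456+0.2952i)  (-0.0038+0.0022i)·(+0.2105+0.2456i)  (-0.0057-0.0403i)·(-0.1009+0.0000i)  (+0.2461+0.0606i)·(-0.2105+0.2456i)  (-0.5639+0.7849i)·(-0.0456-0.2952i)
Y_2^-2(R⁻¹ n̂) = +0.189934+0.181995i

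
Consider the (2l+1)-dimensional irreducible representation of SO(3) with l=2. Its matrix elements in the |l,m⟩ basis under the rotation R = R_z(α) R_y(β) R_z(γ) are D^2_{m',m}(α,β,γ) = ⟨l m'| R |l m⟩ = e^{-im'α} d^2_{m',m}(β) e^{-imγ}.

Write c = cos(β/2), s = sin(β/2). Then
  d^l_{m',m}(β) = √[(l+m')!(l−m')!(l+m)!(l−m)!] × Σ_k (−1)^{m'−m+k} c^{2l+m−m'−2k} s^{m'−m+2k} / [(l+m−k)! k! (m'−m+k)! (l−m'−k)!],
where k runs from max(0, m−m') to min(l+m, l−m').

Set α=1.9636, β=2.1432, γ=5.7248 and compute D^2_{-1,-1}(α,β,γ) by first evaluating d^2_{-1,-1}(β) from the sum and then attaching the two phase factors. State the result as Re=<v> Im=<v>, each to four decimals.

Re=-0.0787 Im=-0.4709

D^2_{-1,-1}(1.9636,2.1432,5.7248) = e^{-i·-1·1.9636}·d^2_{-1,-1}(2.1432)·e^{-i·-1·5.7248}. Compute d first:
Half-angle: c=0.478720, s=0.877968. N=√(1·6·1·6)=6.000000
Admissible k: 0..1 (factorial args all ≥0)
  k=0: (−1)^0·6.0000/(6)·0.4787^4·0.8780^0 = +0.052520
  k=1: (−1)^1·6.0000/(2)·0.4787^2·0.8780^2 = -0.529958
d^2_{-1,-1}(2.1432) = +0.052520 -0.529958 = -0.477438
Attach z-rotation phases: D = e^{-i(-1)(1.9636)}·(-0.477438)·e^{-i(-1)(5.7248)} = -0.078694-0.470908i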